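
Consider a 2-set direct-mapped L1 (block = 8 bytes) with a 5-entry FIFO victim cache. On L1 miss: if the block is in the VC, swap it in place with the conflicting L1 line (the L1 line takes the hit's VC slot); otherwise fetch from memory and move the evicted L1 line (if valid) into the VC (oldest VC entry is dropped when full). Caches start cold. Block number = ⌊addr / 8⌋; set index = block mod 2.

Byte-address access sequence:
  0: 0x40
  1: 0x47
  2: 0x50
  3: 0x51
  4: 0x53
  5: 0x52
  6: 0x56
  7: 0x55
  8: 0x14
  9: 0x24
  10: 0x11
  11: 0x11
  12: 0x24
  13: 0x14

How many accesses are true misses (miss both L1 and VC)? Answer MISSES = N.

MISSES = 4

  [0] addr=0x40 blk=8 s=0: MISS | VC []
  [1] addr=0x47 blk=8 s=0: L1-HIT | VC []
  [2] addr=0x50 blk=10 s=0: MISS | VC [8]
  [3] addr=0x51 blk=10 s=0: L1-HIT | VC [8]
  [4] addr=0x53 blk=10 s=0: L1-HIT | VC [8]
  [5] addr=0x52 blk=10 s=0: L1-HIT | VC [8]
  [6] addr=0x56 blk=10 s=0: L1-HIT | VC [8]
  [7] addr=0x55 blk=10 s=0: L1-HIT | VC [8]
  [8] addr=0x14 blk=2 s=0: MISS | VC [8, 10]
  [9] addr=0x24 blk=4 s=0: MISS | VC [8, 10, 2]
  [10] addr=0x11 blk=2 s=0: VC-HIT | VC [8, 10, 4]
  [11] addr=0x11 blk=2 s=0: L1-HIT | VC [8, 10, 4]
  [12] addr=0x24 blk=4 s=0: VC-HIT | VC [8, 10, 2]
  [13] addr=0x14 blk=2 s=0: VC-HIT | VC [8, 10, 4]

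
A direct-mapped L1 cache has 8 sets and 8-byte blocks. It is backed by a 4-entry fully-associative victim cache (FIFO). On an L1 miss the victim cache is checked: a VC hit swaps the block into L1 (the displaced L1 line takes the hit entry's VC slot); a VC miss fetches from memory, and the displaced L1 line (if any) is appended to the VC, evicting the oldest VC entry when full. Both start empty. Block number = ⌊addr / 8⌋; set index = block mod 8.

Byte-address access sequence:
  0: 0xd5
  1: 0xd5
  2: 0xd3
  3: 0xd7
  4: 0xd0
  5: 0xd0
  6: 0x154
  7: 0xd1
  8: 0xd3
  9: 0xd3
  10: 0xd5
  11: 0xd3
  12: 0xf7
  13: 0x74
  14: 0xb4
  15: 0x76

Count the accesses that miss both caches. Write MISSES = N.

MISSES = 5

0: 0xd5 (blk 26, set 2) → MISS  vc=[]
1: 0xd5 (blk 26, set 2) → L1-HIT  vc=[]
2: 0xd3 (blk 26, set 2) → L1-HIT  vc=[]
3: 0xd7 (blk 26, set 2) → L1-HIT  vc=[]
4: 0xd0 (blk 26, set 2) → L1-HIT  vc=[]
5: 0xd0 (blk 26, set 2) → L1-HIT  vc=[]
6: 0x154 (blk 42, set 2) → MISS  vc=[26]
7: 0xd1 (blk 26, set 2) → VC-HIT  vc=[42]
8: 0xd3 (blk 26, set 2) → L1-HIT  vc=[42]
9: 0xd3 (blk 26, set 2) → L1-HIT  vc=[42]
10: 0xd5 (blk 26, set 2) → L1-HIT  vc=[42]
11: 0xd3 (blk 26, set 2) → L1-HIT  vc=[42]
12: 0xf7 (blk 30, set 6) → MISS  vc=[42]
13: 0x74 (blk 14, set 6) → MISS  vc=[42, 30]
14: 0xb4 (blk 22, set 6) → MISS  vc=[42, 30, 14]
15: 0x76 (blk 14, set 6) → VC-HIT  vc=[42, 30, 22]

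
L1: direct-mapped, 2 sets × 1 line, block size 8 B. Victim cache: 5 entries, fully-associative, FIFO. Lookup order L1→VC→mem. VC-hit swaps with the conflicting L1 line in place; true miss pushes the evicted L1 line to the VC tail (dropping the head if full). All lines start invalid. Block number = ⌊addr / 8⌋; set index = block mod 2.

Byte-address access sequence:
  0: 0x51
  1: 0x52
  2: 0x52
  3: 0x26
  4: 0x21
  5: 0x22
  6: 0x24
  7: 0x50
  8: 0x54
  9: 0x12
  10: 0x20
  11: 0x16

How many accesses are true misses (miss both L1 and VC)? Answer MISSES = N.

MISSES = 3

#0 0x51→b10/s0 MISS; vc=[]
#1 0x52→b10/s0 L1-HIT; vc=[]
#2 0x52→b10/s0 L1-HIT; vc=[]
#3 0x26→b4/s0 MISS; vc=[10]
#4 0x21→b4/s0 L1-HIT; vc=[10]
#5 0x22→b4/s0 L1-HIT; vc=[10]
#6 0x24→b4/s0 L1-HIT; vc=[10]
#7 0x50→b10/s0 VC-HIT; vc=[4]
#8 0x54→b10/s0 L1-HIT; vc=[4]
#9 0x12→b2/s0 MISS; vc=[4,10]
#10 0x20→b4/s0 VC-HIT; vc=[2,10]
#11 0x16→b2/s0 VC-HIT; vc=[4,10]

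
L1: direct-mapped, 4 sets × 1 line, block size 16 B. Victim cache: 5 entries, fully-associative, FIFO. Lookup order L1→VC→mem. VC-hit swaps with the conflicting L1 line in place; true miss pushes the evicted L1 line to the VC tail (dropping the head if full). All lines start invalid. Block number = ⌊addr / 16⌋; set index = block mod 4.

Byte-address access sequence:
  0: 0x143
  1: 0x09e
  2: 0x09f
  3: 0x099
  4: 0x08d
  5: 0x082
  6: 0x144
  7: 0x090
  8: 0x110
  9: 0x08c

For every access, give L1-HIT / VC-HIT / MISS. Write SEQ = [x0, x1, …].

SEQ = [MISS, MISS, L1-HIT, L1-HIT, MISS, L1-HIT, VC-HIT, L1-HIT, MISS, VC-HIT]

#0 0x143→b20/s0 MISS; vc=[]
#1 0x9e→b9/s1 MISS; vc=[]
#2 0x9f→b9/s1 L1-HIT; vc=[]
#3 0x99→b9/s1 L1-HIT; vc=[]
#4 0x8d→b8/s0 MISS; vc=[20]
#5 0x82→b8/s0 L1-HIT; vc=[20]
#6 0x144→b20/s0 VC-HIT; vc=[8]
#7 0x90→b9/s1 L1-HIT; vc=[8]
#8 0x110→b17/s1 MISS; vc=[8,9]
#9 0x8c→b8/s0 VC-HIT; vc=[20,9]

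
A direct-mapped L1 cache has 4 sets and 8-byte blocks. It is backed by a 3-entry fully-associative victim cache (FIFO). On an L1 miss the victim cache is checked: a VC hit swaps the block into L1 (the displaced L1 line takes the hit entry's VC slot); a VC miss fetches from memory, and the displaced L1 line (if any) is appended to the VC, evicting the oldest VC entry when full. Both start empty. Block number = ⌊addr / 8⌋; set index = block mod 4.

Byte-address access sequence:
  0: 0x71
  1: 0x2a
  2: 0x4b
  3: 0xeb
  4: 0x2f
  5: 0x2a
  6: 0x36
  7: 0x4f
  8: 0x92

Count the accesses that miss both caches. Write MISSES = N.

  [0] addr=0x71 blk=14 s=2: MISS | VC []
  [1] addr=0x2a blk=5 s=1: MISS | VC []
  [2] addr=0x4b blk=9 s=1: MISS | VC [5]
  [3] addr=0xeb blk=29 s=1: MISS | VC [5, 9]
  [4] addr=0x2f blk=5 s=1: VC-HIT | VC [29, 9]
  [5] addr=0x2a blk=5 s=1: L1-HIT | VC [29, 9]
  [6] addr=0x36 blk=6 s=2: MISS | VC [29, 9, 14]
  [7] addr=0x4f blk=9 s=1: VC-HIT | VC [29, 5, 14]
  [8] addr=0x92 blk=18 s=2: MISS | VC [5, 14, 6]

MISSES = 6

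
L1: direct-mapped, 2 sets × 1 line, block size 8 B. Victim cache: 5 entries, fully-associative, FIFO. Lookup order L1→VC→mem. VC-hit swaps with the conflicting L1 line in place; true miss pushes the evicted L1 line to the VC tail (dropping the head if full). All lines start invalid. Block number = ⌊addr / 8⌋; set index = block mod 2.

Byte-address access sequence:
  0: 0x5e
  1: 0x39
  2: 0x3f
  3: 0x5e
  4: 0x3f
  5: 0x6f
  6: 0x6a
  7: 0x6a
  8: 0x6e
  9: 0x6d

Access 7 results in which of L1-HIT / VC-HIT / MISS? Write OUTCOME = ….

  [0] addr=0x5e blk=11 s=1: MISS | VC []
  [1] addr=0x39 blk=7 s=1: MISS | VC [11]
  [2] addr=0x3f blk=7 s=1: L1-HIT | VC [11]
  [3] addr=0x5e blk=11 s=1: VC-HIT | VC [7]
  [4] addr=0x3f blk=7 s=1: VC-HIT | VC [11]
  [5] addr=0x6f blk=13 s=1: MISS | VC [11, 7]
  [6] addr=0x6a blk=13 s=1: L1-HIT | VC [11, 7]
  [7] addr=0x6a blk=13 s=1: L1-HIT | VC [11, 7]
  [8] addr=0x6e blk=13 s=1: L1-HIT | VC [11, 7]
  [9] addr=0x6d blk=13 s=1: L1-HIT | VC [11, 7]

OUTCOME = L1-HIT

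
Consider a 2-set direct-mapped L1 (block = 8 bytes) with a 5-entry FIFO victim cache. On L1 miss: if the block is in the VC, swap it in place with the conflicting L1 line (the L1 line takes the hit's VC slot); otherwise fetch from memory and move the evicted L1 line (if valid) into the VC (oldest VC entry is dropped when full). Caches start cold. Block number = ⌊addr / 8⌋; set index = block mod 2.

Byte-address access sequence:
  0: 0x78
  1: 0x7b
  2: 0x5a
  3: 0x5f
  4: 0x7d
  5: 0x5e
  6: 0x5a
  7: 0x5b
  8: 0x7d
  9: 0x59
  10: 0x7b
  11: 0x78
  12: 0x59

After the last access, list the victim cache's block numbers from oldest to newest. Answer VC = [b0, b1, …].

VC = [15]

0: 0x78 (blk 15, set 1) → MISS  vc=[]
1: 0x7b (blk 15, set 1) → L1-HIT  vc=[]
2: 0x5a (blk 11, set 1) → MISS  vc=[15]
3: 0x5f (blk 11, set 1) → L1-HIT  vc=[15]
4: 0x7d (blk 15, set 1) → VC-HIT  vc=[11]
5: 0x5e (blk 11, set 1) → VC-HIT  vc=[15]
6: 0x5a (blk 11, set 1) → L1-HIT  vc=[15]
7: 0x5b (blk 11, set 1) → L1-HIT  vc=[15]
8: 0x7d (blk 15, set 1) → VC-HIT  vc=[11]
9: 0x59 (blk 11, set 1) → VC-HIT  vc=[15]
10: 0x7b (blk 15, set 1) → VC-HIT  vc=[11]
11: 0x78 (blk 15, set 1) → L1-HIT  vc=[11]
12: 0x59 (blk 11, set 1) → VC-HIT  vc=[15]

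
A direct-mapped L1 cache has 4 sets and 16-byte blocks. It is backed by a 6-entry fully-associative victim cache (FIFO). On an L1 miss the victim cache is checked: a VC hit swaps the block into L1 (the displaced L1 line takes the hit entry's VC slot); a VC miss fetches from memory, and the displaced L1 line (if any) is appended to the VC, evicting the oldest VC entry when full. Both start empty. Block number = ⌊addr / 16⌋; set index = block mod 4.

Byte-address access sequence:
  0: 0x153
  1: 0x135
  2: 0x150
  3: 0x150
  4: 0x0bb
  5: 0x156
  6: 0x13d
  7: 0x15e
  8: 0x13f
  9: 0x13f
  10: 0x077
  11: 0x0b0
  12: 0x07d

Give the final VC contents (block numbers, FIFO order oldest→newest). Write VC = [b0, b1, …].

  [0] addr=0x153 blk=21 s=1: MISS | VC []
  [1] addr=0x135 blk=19 s=3: MISS | VC []
  [2] addr=0x150 blk=21 s=1: L1-HIT | VC []
  [3] addr=0x150 blk=21 s=1: L1-HIT | VC []
  [4] addr=0xbb blk=11 s=3: MISS | VC [19]
  [5] addr=0x156 blk=21 s=1: L1-HIT | VC [19]
  [6] addr=0x13d blk=19 s=3: VC-HIT | VC [11]
  [7] addr=0x15e blk=21 s=1: L1-HIT | VC [11]
  [8] addr=0x13f blk=19 s=3: L1-HIT | VC [11]
  [9] addr=0x13f blk=19 s=3: L1-HIT | VC [11]
  [10] addr=0x77 blk=7 s=3: MISS | VC [11, 19]
  [11] addr=0xb0 blk=11 s=3: VC-HIT | VC [7, 19]
  [12] addr=0x7d blk=7 s=3: VC-HIT | VC [11, 19]

VC = [11, 19]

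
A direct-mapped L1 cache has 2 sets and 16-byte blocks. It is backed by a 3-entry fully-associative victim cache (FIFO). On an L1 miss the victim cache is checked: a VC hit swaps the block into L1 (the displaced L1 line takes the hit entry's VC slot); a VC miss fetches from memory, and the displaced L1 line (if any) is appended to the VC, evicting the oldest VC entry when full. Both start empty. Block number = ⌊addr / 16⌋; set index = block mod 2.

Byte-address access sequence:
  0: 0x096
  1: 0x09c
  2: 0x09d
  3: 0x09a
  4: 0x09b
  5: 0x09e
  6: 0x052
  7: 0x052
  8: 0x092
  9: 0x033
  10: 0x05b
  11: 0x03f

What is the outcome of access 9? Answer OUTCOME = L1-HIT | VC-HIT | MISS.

#0 0x96→b9/s1 MISS; vc=[]
#1 0x9c→b9/s1 L1-HIT; vc=[]
#2 0x9d→b9/s1 L1-HIT; vc=[]
#3 0x9a→b9/s1 L1-HIT; vc=[]
#4 0x9b→b9/s1 L1-HIT; vc=[]
#5 0x9e→b9/s1 L1-HIT; vc=[]
#6 0x52→b5/s1 MISS; vc=[9]
#7 0x52→b5/s1 L1-HIT; vc=[9]
#8 0x92→b9/s1 VC-HIT; vc=[5]
#9 0x33→b3/s1 MISS; vc=[5,9]
#10 0x5b→b5/s1 VC-HIT; vc=[3,9]
#11 0x3f→b3/s1 VC-HIT; vc=[5,9]

OUTCOME = MISS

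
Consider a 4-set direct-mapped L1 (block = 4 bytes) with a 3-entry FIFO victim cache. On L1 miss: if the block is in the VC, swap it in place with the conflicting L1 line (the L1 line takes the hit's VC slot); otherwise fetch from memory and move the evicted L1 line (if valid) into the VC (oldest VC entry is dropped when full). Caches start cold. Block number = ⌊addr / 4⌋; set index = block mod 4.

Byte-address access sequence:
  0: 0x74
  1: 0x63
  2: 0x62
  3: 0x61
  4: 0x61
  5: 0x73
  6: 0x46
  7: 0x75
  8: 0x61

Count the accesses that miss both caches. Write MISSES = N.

MISSES = 4

  [0] addr=0x74 blk=29 s=1: MISS | VC []
  [1] addr=0x63 blk=24 s=0: MISS | VC []
  [2] addr=0x62 blk=24 s=0: L1-HIT | VC []
  [3] addr=0x61 blk=24 s=0: L1-HIT | VC []
  [4] addr=0x61 blk=24 s=0: L1-HIT | VC []
  [5] addr=0x73 blk=28 s=0: MISS | VC [24]
  [6] addr=0x46 blk=17 s=1: MISS | VC [24, 29]
  [7] addr=0x75 blk=29 s=1: VC-HIT | VC [24, 17]
  [8] addr=0x61 blk=24 s=0: VC-HIT | VC [28, 17]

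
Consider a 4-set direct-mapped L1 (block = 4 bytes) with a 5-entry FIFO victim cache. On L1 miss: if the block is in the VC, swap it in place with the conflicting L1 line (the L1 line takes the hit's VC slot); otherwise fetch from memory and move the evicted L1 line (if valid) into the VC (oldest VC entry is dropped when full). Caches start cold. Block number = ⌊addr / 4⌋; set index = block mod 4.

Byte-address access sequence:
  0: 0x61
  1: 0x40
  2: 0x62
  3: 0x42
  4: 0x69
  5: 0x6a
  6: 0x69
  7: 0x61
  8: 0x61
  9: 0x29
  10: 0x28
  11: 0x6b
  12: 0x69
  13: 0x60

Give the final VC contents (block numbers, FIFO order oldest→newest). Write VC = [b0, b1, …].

0: 0x61 (blk 24, set 0) → MISS  vc=[]
1: 0x40 (blk 16, set 0) → MISS  vc=[24]
2: 0x62 (blk 24, set 0) → VC-HIT  vc=[16]
3: 0x42 (blk 16, set 0) → VC-HIT  vc=[24]
4: 0x69 (blk 26, set 2) → MISS  vc=[24]
5: 0x6a (blk 26, set 2) → L1-HIT  vc=[24]
6: 0x69 (blk 26, set 2) → L1-HIT  vc=[24]
7: 0x61 (blk 24, set 0) → VC-HIT  vc=[16]
8: 0x61 (blk 24, set 0) → L1-HIT  vc=[16]
9: 0x29 (blk 10, set 2) → MISS  vc=[16, 26]
10: 0x28 (blk 10, set 2) → L1-HIT  vc=[16, 26]
11: 0x6b (blk 26, set 2) → VC-HIT  vc=[16, 10]
12: 0x69 (blk 26, set 2) → L1-HIT  vc=[16, 10]
13: 0x60 (blk 24, set 0) → L1-HIT  vc=[16, 10]

VC = [16, 10]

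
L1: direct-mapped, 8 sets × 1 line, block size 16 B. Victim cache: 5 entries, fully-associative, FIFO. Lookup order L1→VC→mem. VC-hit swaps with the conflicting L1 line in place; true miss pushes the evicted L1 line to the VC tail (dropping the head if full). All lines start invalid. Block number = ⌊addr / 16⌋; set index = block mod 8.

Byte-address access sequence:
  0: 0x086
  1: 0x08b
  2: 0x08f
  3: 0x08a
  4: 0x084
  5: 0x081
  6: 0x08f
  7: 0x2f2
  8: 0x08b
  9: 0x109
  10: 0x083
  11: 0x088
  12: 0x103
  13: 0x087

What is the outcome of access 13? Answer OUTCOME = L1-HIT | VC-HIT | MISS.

0: 0x86 (blk 8, set 0) → MISS  vc=[]
1: 0x8b (blk 8, set 0) → L1-HIT  vc=[]
2: 0x8f (blk 8, set 0) → L1-HIT  vc=[]
3: 0x8a (blk 8, set 0) → L1-HIT  vc=[]
4: 0x84 (blk 8, set 0) → L1-HIT  vc=[]
5: 0x81 (blk 8, set 0) → L1-HIT  vc=[]
6: 0x8f (blk 8, set 0) → L1-HIT  vc=[]
7: 0x2f2 (blk 47, set 7) → MISS  vc=[]
8: 0x8b (blk 8, set 0) → L1-HIT  vc=[]
9: 0x109 (blk 16, set 0) → MISS  vc=[8]
10: 0x83 (blk 8, set 0) → VC-HIT  vc=[16]
11: 0x88 (blk 8, set 0) → L1-HIT  vc=[16]
12: 0x103 (blk 16, set 0) → VC-HIT  vc=[8]
13: 0x87 (blk 8, set 0) → VC-HIT  vc=[16]

OUTCOME = VC-HIT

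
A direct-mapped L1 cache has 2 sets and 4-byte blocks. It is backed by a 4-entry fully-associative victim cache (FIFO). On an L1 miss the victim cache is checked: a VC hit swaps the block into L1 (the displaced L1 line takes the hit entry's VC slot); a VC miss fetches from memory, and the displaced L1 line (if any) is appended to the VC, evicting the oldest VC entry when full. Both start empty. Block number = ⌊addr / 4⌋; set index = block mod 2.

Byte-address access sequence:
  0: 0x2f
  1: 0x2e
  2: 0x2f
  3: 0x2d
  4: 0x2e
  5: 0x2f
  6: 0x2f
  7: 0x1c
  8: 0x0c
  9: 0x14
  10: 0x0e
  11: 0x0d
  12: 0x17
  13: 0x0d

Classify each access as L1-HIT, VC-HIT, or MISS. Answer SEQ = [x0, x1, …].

SEQ = [MISS, L1-HIT, L1-HIT, L1-HIT, L1-HIT, L1-HIT, L1-HIT, MISS, MISS, MISS, VC-HIT, L1-HIT, VC-HIT, VC-HIT]

#0 0x2f→b11/s1 MISS; vc=[]
#1 0x2e→b11/s1 L1-HIT; vc=[]
#2 0x2f→b11/s1 L1-HIT; vc=[]
#3 0x2d→b11/s1 L1-HIT; vc=[]
#4 0x2e→b11/s1 L1-HIT; vc=[]
#5 0x2f→b11/s1 L1-HIT; vc=[]
#6 0x2f→b11/s1 L1-HIT; vc=[]
#7 0x1c→b7/s1 MISS; vc=[11]
#8 0xc→b3/s1 MISS; vc=[11,7]
#9 0x14→b5/s1 MISS; vc=[11,7,3]
#10 0xe→b3/s1 VC-HIT; vc=[11,7,5]
#11 0xd→b3/s1 L1-HIT; vc=[11,7,5]
#12 0x17→b5/s1 VC-HIT; vc=[11,7,3]
#13 0xd→b3/s1 VC-HIT; vc=[11,7,5]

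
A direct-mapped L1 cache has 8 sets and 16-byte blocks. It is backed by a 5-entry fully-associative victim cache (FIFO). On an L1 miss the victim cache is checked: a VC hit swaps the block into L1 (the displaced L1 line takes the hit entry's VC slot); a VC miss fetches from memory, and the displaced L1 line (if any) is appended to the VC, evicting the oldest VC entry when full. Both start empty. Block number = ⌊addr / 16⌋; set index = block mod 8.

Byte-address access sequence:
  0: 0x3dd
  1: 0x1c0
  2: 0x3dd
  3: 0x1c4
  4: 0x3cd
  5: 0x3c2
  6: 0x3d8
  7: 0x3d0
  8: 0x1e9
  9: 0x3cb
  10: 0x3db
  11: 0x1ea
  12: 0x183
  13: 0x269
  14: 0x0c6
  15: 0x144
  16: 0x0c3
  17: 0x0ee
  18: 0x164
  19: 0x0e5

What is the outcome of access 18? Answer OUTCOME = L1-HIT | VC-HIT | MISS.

OUTCOME = MISS

  [0] addr=0x3dd blk=61 s=5: MISS | VC []
  [1] addr=0x1c0 blk=28 s=4: MISS | VC []
  [2] addr=0x3dd blk=61 s=5: L1-HIT | VC []
  [3] addr=0x1c4 blk=28 s=4: L1-HIT | VC []
  [4] addr=0x3cd blk=60 s=4: MISS | VC [28]
  [5] addr=0x3c2 blk=60 s=4: L1-HIT | VC [28]
  [6] addr=0x3d8 blk=61 s=5: L1-HIT | VC [28]
  [7] addr=0x3d0 blk=61 s=5: L1-HIT | VC [28]
  [8] addr=0x1e9 blk=30 s=6: MISS | VC [28]
  [9] addr=0x3cb blk=60 s=4: L1-HIT | VC [28]
  [10] addr=0x3db blk=61 s=5: L1-HIT | VC [28]
  [11] addr=0x1ea blk=30 s=6: L1-HIT | VC [28]
  [12] addr=0x183 blk=24 s=0: MISS | VC [28]
  [13] addr=0x269 blk=38 s=6: MISS | VC [28, 30]
  [14] addr=0xc6 blk=12 s=4: MISS | VC [28, 30, 60]
  [15] addr=0x144 blk=20 s=4: MISS | VC [28, 30, 60, 12]
  [16] addr=0xc3 blk=12 s=4: VC-HIT | VC [28, 30, 60, 20]
  [17] addr=0xee blk=14 s=6: MISS | VC [28, 30, 60, 20, 38]
  [18] addr=0x164 blk=22 s=6: MISS | VC [30, 60, 20, 38, 14]
  [19] addr=0xe5 blk=14 s=6: VC-HIT | VC [30, 60, 20, 38, 22]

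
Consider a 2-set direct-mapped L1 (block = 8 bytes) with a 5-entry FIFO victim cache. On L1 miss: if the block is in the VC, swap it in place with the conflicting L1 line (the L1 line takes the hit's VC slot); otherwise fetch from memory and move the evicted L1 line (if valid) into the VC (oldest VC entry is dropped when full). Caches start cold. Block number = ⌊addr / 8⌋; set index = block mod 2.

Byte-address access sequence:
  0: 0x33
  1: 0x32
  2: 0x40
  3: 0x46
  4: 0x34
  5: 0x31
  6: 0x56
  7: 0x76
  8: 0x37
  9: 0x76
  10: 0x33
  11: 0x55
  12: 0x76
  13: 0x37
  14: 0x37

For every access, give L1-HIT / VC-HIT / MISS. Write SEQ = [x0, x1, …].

SEQ = [MISS, L1-HIT, MISS, L1-HIT, VC-HIT, L1-HIT, MISS, MISS, VC-HIT, VC-HIT, VC-HIT, VC-HIT, VC-HIT, VC-HIT, L1-HIT]

0: 0x33 (blk 6, set 0) → MISS  vc=[]
1: 0x32 (blk 6, set 0) → L1-HIT  vc=[]
2: 0x40 (blk 8, set 0) → MISS  vc=[6]
3: 0x46 (blk 8, set 0) → L1-HIT  vc=[6]
4: 0x34 (blk 6, set 0) → VC-HIT  vc=[8]
5: 0x31 (blk 6, set 0) → L1-HIT  vc=[8]
6: 0x56 (blk 10, set 0) → MISS  vc=[8, 6]
7: 0x76 (blk 14, set 0) → MISS  vc=[8, 6, 10]
8: 0x37 (blk 6, set 0) → VC-HIT  vc=[8, 14, 10]
9: 0x76 (blk 14, set 0) → VC-HIT  vc=[8, 6, 10]
10: 0x33 (blk 6, set 0) → VC-HIT  vc=[8, 14, 10]
11: 0x55 (blk 10, set 0) → VC-HIT  vc=[8, 14, 6]
12: 0x76 (blk 14, set 0) → VC-HIT  vc=[8, 10, 6]
13: 0x37 (blk 6, set 0) → VC-HIT  vc=[8, 10, 14]
14: 0x37 (blk 6, set 0) → L1-HIT  vc=[8, 10, 14]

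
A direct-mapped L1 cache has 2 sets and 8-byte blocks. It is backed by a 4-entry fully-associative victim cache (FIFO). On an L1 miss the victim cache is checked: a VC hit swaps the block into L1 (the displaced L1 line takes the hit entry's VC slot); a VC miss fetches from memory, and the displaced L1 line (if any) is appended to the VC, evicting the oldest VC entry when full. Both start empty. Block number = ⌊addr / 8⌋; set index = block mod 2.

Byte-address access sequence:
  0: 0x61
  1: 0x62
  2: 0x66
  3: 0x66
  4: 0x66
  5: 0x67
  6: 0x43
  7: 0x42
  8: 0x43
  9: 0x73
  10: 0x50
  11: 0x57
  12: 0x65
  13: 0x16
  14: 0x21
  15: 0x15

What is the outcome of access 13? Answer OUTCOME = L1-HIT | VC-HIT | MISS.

OUTCOME = MISS

#0 0x61→b12/s0 MISS; vc=[]
#1 0x62→b12/s0 L1-HIT; vc=[]
#2 0x66→b12/s0 L1-HIT; vc=[]
#3 0x66→b12/s0 L1-HIT; vc=[]
#4 0x66→b12/s0 L1-HIT; vc=[]
#5 0x67→b12/s0 L1-HIT; vc=[]
#6 0x43→b8/s0 MISS; vc=[12]
#7 0x42→b8/s0 L1-HIT; vc=[12]
#8 0x43→b8/s0 L1-HIT; vc=[12]
#9 0x73→b14/s0 MISS; vc=[12,8]
#10 0x50→b10/s0 MISS; vc=[12,8,14]
#11 0x57→b10/s0 L1-HIT; vc=[12,8,14]
#12 0x65→b12/s0 VC-HIT; vc=[10,8,14]
#13 0x16→b2/s0 MISS; vc=[10,8,14,12]
#14 0x21→b4/s0 MISS; vc=[8,14,12,2]
#15 0x15→b2/s0 VC-HIT; vc=[8,14,12,4]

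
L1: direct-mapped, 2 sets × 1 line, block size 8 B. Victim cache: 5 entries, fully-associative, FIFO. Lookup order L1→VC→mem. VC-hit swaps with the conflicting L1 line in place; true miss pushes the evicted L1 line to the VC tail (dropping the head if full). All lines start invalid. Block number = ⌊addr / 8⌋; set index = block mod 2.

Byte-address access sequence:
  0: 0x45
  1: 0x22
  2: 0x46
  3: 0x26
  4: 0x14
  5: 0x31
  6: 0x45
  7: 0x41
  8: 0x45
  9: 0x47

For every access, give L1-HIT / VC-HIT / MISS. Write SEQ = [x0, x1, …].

0: 0x45 (blk 8, set 0) → MISS  vc=[]
1: 0x22 (blk 4, set 0) → MISS  vc=[8]
2: 0x46 (blk 8, set 0) → VC-HIT  vc=[4]
3: 0x26 (blk 4, set 0) → VC-HIT  vc=[8]
4: 0x14 (blk 2, set 0) → MISS  vc=[8, 4]
5: 0x31 (blk 6, set 0) → MISS  vc=[8, 4, 2]
6: 0x45 (blk 8, set 0) → VC-HIT  vc=[6, 4, 2]
7: 0x41 (blk 8, set 0) → L1-HIT  vc=[6, 4, 2]
8: 0x45 (blk 8, set 0) → L1-HIT  vc=[6, 4, 2]
9: 0x47 (blk 8, set 0) → L1-HIT  vc=[6, 4, 2]

SEQ = [MISS, MISS, VC-HIT, VC-HIT, MISS, MISS, VC-HIT, L1-HIT, L1-HIT, L1-HIT]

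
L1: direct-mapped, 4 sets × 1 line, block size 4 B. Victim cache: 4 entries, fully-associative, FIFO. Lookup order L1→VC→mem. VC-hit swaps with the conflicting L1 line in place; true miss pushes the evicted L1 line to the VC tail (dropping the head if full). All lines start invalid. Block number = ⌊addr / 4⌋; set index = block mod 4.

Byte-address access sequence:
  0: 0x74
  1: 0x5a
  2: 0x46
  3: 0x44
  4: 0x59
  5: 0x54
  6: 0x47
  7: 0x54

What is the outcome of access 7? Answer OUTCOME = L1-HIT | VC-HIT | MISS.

OUTCOME = VC-HIT

  [0] addr=0x74 blk=29 s=1: MISS | VC []
  [1] addr=0x5a blk=22 s=2: MISS | VC []
  [2] addr=0x46 blk=17 s=1: MISS | VC [29]
  [3] addr=0x44 blk=17 s=1: L1-HIT | VC [29]
  [4] addr=0x59 blk=22 s=2: L1-HIT | VC [29]
  [5] addr=0x54 blk=21 s=1: MISS | VC [29, 17]
  [6] addr=0x47 blk=17 s=1: VC-HIT | VC [29, 21]
  [7] addr=0x54 blk=21 s=1: VC-HIT | VC [29, 17]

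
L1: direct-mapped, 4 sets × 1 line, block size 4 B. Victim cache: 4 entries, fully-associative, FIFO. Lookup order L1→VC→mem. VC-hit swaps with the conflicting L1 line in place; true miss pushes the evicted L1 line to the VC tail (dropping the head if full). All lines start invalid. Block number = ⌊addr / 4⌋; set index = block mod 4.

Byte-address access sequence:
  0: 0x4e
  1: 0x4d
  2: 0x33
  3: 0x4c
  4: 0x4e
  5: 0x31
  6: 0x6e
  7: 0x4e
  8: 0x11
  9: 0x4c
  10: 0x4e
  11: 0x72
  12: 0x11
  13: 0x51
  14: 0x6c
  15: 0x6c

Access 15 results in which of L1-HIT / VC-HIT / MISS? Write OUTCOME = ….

OUTCOME = L1-HIT

#0 0x4e→b19/s3 MISS; vc=[]
#1 0x4d→b19/s3 L1-HIT; vc=[]
#2 0x33→b12/s0 MISS; vc=[]
#3 0x4c→b19/s3 L1-HIT; vc=[]
#4 0x4e→b19/s3 L1-HIT; vc=[]
#5 0x31→b12/s0 L1-HIT; vc=[]
#6 0x6e→b27/s3 MISS; vc=[19]
#7 0x4e→b19/s3 VC-HIT; vc=[27]
#8 0x11→b4/s0 MISS; vc=[27,12]
#9 0x4c→b19/s3 L1-HIT; vc=[27,12]
#10 0x4e→b19/s3 L1-HIT; vc=[27,12]
#11 0x72→b28/s0 MISS; vc=[27,12,4]
#12 0x11→b4/s0 VC-HIT; vc=[27,12,28]
#13 0x51→b20/s0 MISS; vc=[27,12,28,4]
#14 0x6c→b27/s3 VC-HIT; vc=[19,12,28,4]
#15 0x6c→b27/s3 L1-HIT; vc=[19,12,28,4]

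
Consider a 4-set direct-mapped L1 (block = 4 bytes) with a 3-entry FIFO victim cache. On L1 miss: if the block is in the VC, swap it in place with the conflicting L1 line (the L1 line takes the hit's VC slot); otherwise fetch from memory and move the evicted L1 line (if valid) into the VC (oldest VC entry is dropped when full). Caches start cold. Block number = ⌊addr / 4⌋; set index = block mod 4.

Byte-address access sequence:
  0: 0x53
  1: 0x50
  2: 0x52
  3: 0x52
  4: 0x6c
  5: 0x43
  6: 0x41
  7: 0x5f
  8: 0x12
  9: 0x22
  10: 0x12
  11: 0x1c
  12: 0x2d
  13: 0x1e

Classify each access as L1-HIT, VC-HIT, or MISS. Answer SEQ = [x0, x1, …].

  [0] addr=0x53 blk=20 s=0: MISS | VC []
  [1] addr=0x50 blk=20 s=0: L1-HIT | VC []
  [2] addr=0x52 blk=20 s=0: L1-HIT | VC []
  [3] addr=0x52 blk=20 s=0: L1-HIT | VC []
  [4] addr=0x6c blk=27 s=3: MISS | VC []
  [5] addr=0x43 blk=16 s=0: MISS | VC [20]
  [6] addr=0x41 blk=16 s=0: L1-HIT | VC [20]
  [7] addr=0x5f blk=23 s=3: MISS | VC [20, 27]
  [8] addr=0x12 blk=4 s=0: MISS | VC [20, 27, 16]
  [9] addr=0x22 blk=8 s=0: MISS | VC [27, 16, 4]
  [10] addr=0x12 blk=4 s=0: VC-HIT | VC [27, 16, 8]
  [11] addr=0x1c blk=7 s=3: MISS | VC [16, 8, 23]
  [12] addr=0x2d blk=11 s=3: MISS | VC [8, 23, 7]
  [13] addr=0x1e blk=7 s=3: VC-HIT | VC [8, 23, 11]

SEQ = [MISS, L1-HIT, L1-HIT, L1-HIT, MISS, MISS, L1-HIT, MISS, MISS, MISS, VC-HIT, MISS, MISS, VC-HIT]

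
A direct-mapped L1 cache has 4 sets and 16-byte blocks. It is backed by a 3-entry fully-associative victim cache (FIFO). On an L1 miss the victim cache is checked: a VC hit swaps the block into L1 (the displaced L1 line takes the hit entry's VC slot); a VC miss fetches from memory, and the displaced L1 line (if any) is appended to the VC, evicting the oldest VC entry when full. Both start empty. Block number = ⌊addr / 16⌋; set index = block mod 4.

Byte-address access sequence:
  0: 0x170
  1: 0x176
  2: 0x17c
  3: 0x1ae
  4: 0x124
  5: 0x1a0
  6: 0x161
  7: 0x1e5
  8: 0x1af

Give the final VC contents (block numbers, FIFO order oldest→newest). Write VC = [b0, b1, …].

VC = [18, 30, 22]

0: 0x170 (blk 23, set 3) → MISS  vc=[]
1: 0x176 (blk 23, set 3) → L1-HIT  vc=[]
2: 0x17c (blk 23, set 3) → L1-HIT  vc=[]
3: 0x1ae (blk 26, set 2) → MISS  vc=[]
4: 0x124 (blk 18, set 2) → MISS  vc=[26]
5: 0x1a0 (blk 26, set 2) → VC-HIT  vc=[18]
6: 0x161 (blk 22, set 2) → MISS  vc=[18, 26]
7: 0x1e5 (blk 30, set 2) → MISS  vc=[18, 26, 22]
8: 0x1af (blk 26, set 2) → VC-HIT  vc=[18, 30, 22]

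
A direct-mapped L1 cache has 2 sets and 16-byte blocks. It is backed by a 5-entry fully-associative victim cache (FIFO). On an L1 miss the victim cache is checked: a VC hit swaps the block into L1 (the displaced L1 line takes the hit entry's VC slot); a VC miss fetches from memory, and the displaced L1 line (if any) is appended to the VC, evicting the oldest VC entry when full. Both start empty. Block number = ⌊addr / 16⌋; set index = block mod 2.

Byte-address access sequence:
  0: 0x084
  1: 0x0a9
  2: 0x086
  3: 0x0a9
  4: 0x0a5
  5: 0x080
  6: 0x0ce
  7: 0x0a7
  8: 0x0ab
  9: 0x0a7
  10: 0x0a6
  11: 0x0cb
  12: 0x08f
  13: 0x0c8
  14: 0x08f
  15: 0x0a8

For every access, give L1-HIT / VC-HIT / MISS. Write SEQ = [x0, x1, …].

0: 0x84 (blk 8, set 0) → MISS  vc=[]
1: 0xa9 (blk 10, set 0) → MISS  vc=[8]
2: 0x86 (blk 8, set 0) → VC-HIT  vc=[10]
3: 0xa9 (blk 10, set 0) → VC-HIT  vc=[8]
4: 0xa5 (blk 10, set 0) → L1-HIT  vc=[8]
5: 0x80 (blk 8, set 0) → VC-HIT  vc=[10]
6: 0xce (blk 12, set 0) → MISS  vc=[10, 8]
7: 0xa7 (blk 10, set 0) → VC-HIT  vc=[12, 8]
8: 0xab (blk 10, set 0) → L1-HIT  vc=[12, 8]
9: 0xa7 (blk 10, set 0) → L1-HIT  vc=[12, 8]
10: 0xa6 (blk 10, set 0) → L1-HIT  vc=[12, 8]
11: 0xcb (blk 12, set 0) → VC-HIT  vc=[10, 8]
12: 0x8f (blk 8, set 0) → VC-HIT  vc=[10, 12]
13: 0xc8 (blk 12, set 0) → VC-HIT  vc=[10, 8]
14: 0x8f (blk 8, set 0) → VC-HIT  vc=[10, 12]
15: 0xa8 (blk 10, set 0) → VC-HIT  vc=[8, 12]

SEQ = [MISS, MISS, VC-HIT, VC-HIT, L1-HIT, VC-HIT, MISS, VC-HIT, L1-HIT, L1-HIT, L1-HIT, VC-HIT, VC-HIT, VC-HIT, VC-HIT, VC-HIT]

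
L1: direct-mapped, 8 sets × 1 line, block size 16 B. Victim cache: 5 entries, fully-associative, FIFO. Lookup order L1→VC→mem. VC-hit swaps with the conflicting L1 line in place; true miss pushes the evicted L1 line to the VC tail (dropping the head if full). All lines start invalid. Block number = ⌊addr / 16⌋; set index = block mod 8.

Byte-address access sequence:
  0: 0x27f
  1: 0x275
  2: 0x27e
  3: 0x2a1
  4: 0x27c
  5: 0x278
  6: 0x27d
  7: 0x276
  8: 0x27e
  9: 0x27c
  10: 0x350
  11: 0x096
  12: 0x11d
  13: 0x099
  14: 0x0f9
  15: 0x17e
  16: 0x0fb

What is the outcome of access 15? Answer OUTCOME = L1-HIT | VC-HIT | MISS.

  [0] addr=0x27f blk=39 s=7: MISS | VC []
  [1] addr=0x275 blk=39 s=7: L1-HIT | VC []
  [2] addr=0x27e blk=39 s=7: L1-HIT | VC []
  [3] addr=0x2a1 blk=42 s=2: MISS | VC []
  [4] addr=0x27c blk=39 s=7: L1-HIT | VC []
  [5] addr=0x278 blk=39 s=7: L1-HIT | VC []
  [6] addr=0x27d blk=39 s=7: L1-HIT | VC []
  [7] addr=0x276 blk=39 s=7: L1-HIT | VC []
  [8] addr=0x27e blk=39 s=7: L1-HIT | VC []
  [9] addr=0x27c blk=39 s=7: L1-HIT | VC []
  [10] addr=0x350 blk=53 s=5: MISS | VC []
  [11] addr=0x96 blk=9 s=1: MISS | VC []
  [12] addr=0x11d blk=17 s=1: MISS | VC [9]
  [13] addr=0x99 blk=9 s=1: VC-HIT | VC [17]
  [14] addr=0xf9 blk=15 s=7: MISS | VC [17, 39]
  [15] addr=0x17e blk=23 s=7: MISS | VC [17, 39, 15]
  [16] addr=0xfb blk=15 s=7: VC-HIT | VC [17, 39, 23]

OUTCOME = MISS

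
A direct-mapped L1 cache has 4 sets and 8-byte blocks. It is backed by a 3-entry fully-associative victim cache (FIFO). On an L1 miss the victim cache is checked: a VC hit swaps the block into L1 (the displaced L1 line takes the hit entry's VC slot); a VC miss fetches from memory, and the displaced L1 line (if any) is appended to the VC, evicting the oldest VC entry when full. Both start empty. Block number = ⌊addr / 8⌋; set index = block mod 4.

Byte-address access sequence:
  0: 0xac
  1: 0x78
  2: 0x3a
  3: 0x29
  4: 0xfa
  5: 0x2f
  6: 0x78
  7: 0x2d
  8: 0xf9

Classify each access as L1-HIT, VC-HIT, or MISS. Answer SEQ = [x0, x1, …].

SEQ = [MISS, MISS, MISS, MISS, MISS, L1-HIT, VC-HIT, L1-HIT, VC-HIT]

#0 0xac→b21/s1 MISS; vc=[]
#1 0x78→b15/s3 MISS; vc=[]
#2 0x3a→b7/s3 MISS; vc=[15]
#3 0x29→b5/s1 MISS; vc=[15,21]
#4 0xfa→b31/s3 MISS; vc=[15,21,7]
#5 0x2f→b5/s1 L1-HIT; vc=[15,21,7]
#6 0x78→b15/s3 VC-HIT; vc=[31,21,7]
#7 0x2d→b5/s1 L1-HIT; vc=[31,21,7]
#8 0xf9→b31/s3 VC-HIT; vc=[15,21,7]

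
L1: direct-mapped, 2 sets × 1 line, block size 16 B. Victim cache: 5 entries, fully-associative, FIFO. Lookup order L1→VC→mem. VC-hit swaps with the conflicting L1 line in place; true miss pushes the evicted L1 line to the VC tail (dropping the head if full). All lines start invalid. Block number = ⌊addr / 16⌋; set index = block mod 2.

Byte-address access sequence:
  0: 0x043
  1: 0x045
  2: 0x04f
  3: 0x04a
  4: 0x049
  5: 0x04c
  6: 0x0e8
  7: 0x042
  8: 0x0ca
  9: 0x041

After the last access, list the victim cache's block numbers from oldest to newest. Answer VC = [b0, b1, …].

#0 0x43→b4/s0 MISS; vc=[]
#1 0x45→b4/s0 L1-HIT; vc=[]
#2 0x4f→b4/s0 L1-HIT; vc=[]
#3 0x4a→b4/s0 L1-HIT; vc=[]
#4 0x49→b4/s0 L1-HIT; vc=[]
#5 0x4c→b4/s0 L1-HIT; vc=[]
#6 0xe8→b14/s0 MISS; vc=[4]
#7 0x42→b4/s0 VC-HIT; vc=[14]
#8 0xca→b12/s0 MISS; vc=[14,4]
#9 0x41→b4/s0 VC-HIT; vc=[14,12]

VC = [14, 12]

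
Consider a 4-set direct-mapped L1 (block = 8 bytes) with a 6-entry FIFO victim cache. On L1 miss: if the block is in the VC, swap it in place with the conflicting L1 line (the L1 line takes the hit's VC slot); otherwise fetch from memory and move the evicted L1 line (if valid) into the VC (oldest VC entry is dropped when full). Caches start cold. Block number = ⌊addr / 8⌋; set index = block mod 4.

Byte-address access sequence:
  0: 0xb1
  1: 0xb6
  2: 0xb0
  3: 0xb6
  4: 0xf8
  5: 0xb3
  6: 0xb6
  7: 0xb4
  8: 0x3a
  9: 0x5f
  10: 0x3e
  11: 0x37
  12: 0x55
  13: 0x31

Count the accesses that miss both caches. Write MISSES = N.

0: 0xb1 (blk 22, set 2) → MISS  vc=[]
1: 0xb6 (blk 22, set 2) → L1-HIT  vc=[]
2: 0xb0 (blk 22, set 2) → L1-HIT  vc=[]
3: 0xb6 (blk 22, set 2) → L1-HIT  vc=[]
4: 0xf8 (blk 31, set 3) → MISS  vc=[]
5: 0xb3 (blk 22, set 2) → L1-HIT  vc=[]
6: 0xb6 (blk 22, set 2) → L1-HIT  vc=[]
7: 0xb4 (blk 22, set 2) → L1-HIT  vc=[]
8: 0x3a (blk 7, set 3) → MISS  vc=[31]
9: 0x5f (blk 11, set 3) → MISS  vc=[31, 7]
10: 0x3e (blk 7, set 3) → VC-HIT  vc=[31, 11]
11: 0x37 (blk 6, set 2) → MISS  vc=[31, 11, 22]
12: 0x55 (blk 10, set 2) → MISS  vc=[31, 11, 22, 6]
13: 0x31 (blk 6, set 2) → VC-HIT  vc=[31, 11, 22, 10]

MISSES = 6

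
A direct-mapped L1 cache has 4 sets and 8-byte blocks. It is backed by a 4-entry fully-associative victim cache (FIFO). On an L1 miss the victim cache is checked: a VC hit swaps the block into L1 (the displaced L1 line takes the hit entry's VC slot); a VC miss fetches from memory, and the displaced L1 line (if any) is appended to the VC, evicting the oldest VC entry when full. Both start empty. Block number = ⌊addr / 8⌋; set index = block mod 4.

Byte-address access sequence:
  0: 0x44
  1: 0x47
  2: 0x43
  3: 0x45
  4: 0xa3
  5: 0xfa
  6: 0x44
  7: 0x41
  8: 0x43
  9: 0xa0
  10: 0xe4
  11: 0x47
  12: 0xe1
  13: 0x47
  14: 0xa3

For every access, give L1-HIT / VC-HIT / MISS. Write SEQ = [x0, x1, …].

SEQ = [MISS, L1-HIT, L1-HIT, L1-HIT, MISS, MISS, VC-HIT, L1-HIT, L1-HIT, VC-HIT, MISS, VC-HIT, VC-HIT, VC-HIT, VC-HIT]

0: 0x44 (blk 8, set 0) → MISS  vc=[]
1: 0x47 (blk 8, set 0) → L1-HIT  vc=[]
2: 0x43 (blk 8, set 0) → L1-HIT  vc=[]
3: 0x45 (blk 8, set 0) → L1-HIT  vc=[]
4: 0xa3 (blk 20, set 0) → MISS  vc=[8]
5: 0xfa (blk 31, set 3) → MISS  vc=[8]
6: 0x44 (blk 8, set 0) → VC-HIT  vc=[20]
7: 0x41 (blk 8, set 0) → L1-HIT  vc=[20]
8: 0x43 (blk 8, set 0) → L1-HIT  vc=[20]
9: 0xa0 (blk 20, set 0) → VC-HIT  vc=[8]
10: 0xe4 (blk 28, set 0) → MISS  vc=[8, 20]
11: 0x47 (blk 8, set 0) → VC-HIT  vc=[28, 20]
12: 0xe1 (blk 28, set 0) → VC-HIT  vc=[8, 20]
13: 0x47 (blk 8, set 0) → VC-HIT  vc=[28, 20]
14: 0xa3 (blk 20, set 0) → VC-HIT  vc=[28, 8]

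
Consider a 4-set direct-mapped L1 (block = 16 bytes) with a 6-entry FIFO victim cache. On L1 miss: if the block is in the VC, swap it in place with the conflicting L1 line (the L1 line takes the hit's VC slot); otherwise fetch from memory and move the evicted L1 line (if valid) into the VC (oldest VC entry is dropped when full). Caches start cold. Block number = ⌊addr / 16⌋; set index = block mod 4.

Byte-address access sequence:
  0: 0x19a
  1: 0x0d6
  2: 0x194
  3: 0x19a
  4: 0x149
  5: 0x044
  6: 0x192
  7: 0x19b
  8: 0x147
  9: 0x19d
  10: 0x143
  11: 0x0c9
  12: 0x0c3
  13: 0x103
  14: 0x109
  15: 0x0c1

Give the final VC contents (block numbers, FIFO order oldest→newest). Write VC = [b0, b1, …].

VC = [13, 4, 20, 16]

  [0] addr=0x19a blk=25 s=1: MISS | VC []
  [1] addr=0xd6 blk=13 s=1: MISS | VC [25]
  [2] addr=0x194 blk=25 s=1: VC-HIT | VC [13]
  [3] addr=0x19a blk=25 s=1: L1-HIT | VC [13]
  [4] addr=0x149 blk=20 s=0: MISS | VC [13]
  [5] addr=0x44 blk=4 s=0: MISS | VC [13, 20]
  [6] addr=0x192 blk=25 s=1: L1-HIT | VC [13, 20]
  [7] addr=0x19b blk=25 s=1: L1-HIT | VC [13, 20]
  [8] addr=0x147 blk=20 s=0: VC-HIT | VC [13, 4]
  [9] addr=0x19d blk=25 s=1: L1-HIT | VC [13, 4]
  [10] addr=0x143 blk=20 s=0: L1-HIT | VC [13, 4]
  [11] addr=0xc9 blk=12 s=0: MISS | VC [13, 4, 20]
  [12] addr=0xc3 blk=12 s=0: L1-HIT | VC [13, 4, 20]
  [13] addr=0x103 blk=16 s=0: MISS | VC [13, 4, 20, 12]
  [14] addr=0x109 blk=16 s=0: L1-HIT | VC [13, 4, 20, 12]
  [15] addr=0xc1 blk=12 s=0: VC-HIT | VC [13, 4, 20, 16]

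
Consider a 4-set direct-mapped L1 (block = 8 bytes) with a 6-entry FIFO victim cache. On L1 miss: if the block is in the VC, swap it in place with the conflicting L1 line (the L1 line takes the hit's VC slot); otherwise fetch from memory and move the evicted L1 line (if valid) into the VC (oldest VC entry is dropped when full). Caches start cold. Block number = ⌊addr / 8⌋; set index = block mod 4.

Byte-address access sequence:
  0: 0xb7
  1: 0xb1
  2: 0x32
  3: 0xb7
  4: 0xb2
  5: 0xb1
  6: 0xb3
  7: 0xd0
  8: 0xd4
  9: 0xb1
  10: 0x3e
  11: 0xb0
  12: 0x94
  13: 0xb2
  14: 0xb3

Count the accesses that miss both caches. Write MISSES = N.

MISSES = 5

0: 0xb7 (blk 22, set 2) → MISS  vc=[]
1: 0xb1 (blk 22, set 2) → L1-HIT  vc=[]
2: 0x32 (blk 6, set 2) → MISS  vc=[22]
3: 0xb7 (blk 22, set 2) → VC-HIT  vc=[6]
4: 0xb2 (blk 22, set 2) → L1-HIT  vc=[6]
5: 0xb1 (blk 22, set 2) → L1-HIT  vc=[6]
6: 0xb3 (blk 22, set 2) → L1-HIT  vc=[6]
7: 0xd0 (blk 26, set 2) → MISS  vc=[6, 22]
8: 0xd4 (blk 26, set 2) → L1-HIT  vc=[6, 22]
9: 0xb1 (blk 22, set 2) → VC-HIT  vc=[6, 26]
10: 0x3e (blk 7, set 3) → MISS  vc=[6, 26]
11: 0xb0 (blk 22, set 2) → L1-HIT  vc=[6, 26]
12: 0x94 (blk 18, set 2) → MISS  vc=[6, 26, 22]
13: 0xb2 (blk 22, set 2) → VC-HIT  vc=[6, 26, 18]
14: 0xb3 (blk 22, set 2) → L1-HIT  vc=[6, 26, 18]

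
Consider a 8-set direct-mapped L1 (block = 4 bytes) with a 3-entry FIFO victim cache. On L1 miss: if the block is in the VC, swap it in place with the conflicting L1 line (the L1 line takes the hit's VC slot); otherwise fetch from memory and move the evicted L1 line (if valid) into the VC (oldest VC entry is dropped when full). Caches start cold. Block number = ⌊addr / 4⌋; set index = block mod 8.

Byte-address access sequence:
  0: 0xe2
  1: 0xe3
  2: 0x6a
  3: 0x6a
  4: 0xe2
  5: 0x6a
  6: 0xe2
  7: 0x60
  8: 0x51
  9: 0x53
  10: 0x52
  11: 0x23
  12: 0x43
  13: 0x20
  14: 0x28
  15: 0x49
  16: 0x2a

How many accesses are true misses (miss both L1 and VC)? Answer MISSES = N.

MISSES = 8

#0 0xe2→b56/s0 MISS; vc=[]
#1 0xe3→b56/s0 L1-HIT; vc=[]
#2 0x6a→b26/s2 MISS; vc=[]
#3 0x6a→b26/s2 L1-HIT; vc=[]
#4 0xe2→b56/s0 L1-HIT; vc=[]
#5 0x6a→b26/s2 L1-HIT; vc=[]
#6 0xe2→b56/s0 L1-HIT; vc=[]
#7 0x60→b24/s0 MISS; vc=[56]
#8 0x51→b20/s4 MISS; vc=[56]
#9 0x53→b20/s4 L1-HIT; vc=[56]
#10 0x52→b20/s4 L1-HIT; vc=[56]
#11 0x23→b8/s0 MISS; vc=[56,24]
#12 0x43→b16/s0 MISS; vc=[56,24,8]
#13 0x20→b8/s0 VC-HIT; vc=[56,24,16]
#14 0x28→b10/s2 MISS; vc=[24,16,26]
#15 0x49→b18/s2 MISS; vc=[16,26,10]
#16 0x2a→b10/s2 VC-HIT; vc=[16,26,18]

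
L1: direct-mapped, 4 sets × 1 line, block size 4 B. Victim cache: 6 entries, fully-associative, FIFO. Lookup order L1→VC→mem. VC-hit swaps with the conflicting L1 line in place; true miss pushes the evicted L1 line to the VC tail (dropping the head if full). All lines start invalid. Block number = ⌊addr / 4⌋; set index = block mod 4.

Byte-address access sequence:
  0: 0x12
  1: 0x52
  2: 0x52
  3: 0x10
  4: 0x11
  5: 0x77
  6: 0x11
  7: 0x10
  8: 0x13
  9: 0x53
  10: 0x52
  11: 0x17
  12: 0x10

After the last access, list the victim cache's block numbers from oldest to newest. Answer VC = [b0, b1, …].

  [0] addr=0x12 blk=4 s=0: MISS | VC []
  [1] addr=0x52 blk=20 s=0: MISS | VC [4]
  [2] addr=0x52 blk=20 s=0: L1-HIT | VC [4]
  [3] addr=0x10 blk=4 s=0: VC-HIT | VC [20]
  [4] addr=0x11 blk=4 s=0: L1-HIT | VC [20]
  [5] addr=0x77 blk=29 s=1: MISS | VC [20]
  [6] addr=0x11 blk=4 s=0: L1-HIT | VC [20]
  [7] addr=0x10 blk=4 s=0: L1-HIT | VC [20]
  [8] addr=0x13 blk=4 s=0: L1-HIT | VC [20]
  [9] addr=0x53 blk=20 s=0: VC-HIT | VC [4]
  [10] addr=0x52 blk=20 s=0: L1-HIT | VC [4]
  [11] addr=0x17 blk=5 s=1: MISS | VC [4, 29]
  [12] addr=0x10 blk=4 s=0: VC-HIT | VC [20, 29]

VC = [20, 29]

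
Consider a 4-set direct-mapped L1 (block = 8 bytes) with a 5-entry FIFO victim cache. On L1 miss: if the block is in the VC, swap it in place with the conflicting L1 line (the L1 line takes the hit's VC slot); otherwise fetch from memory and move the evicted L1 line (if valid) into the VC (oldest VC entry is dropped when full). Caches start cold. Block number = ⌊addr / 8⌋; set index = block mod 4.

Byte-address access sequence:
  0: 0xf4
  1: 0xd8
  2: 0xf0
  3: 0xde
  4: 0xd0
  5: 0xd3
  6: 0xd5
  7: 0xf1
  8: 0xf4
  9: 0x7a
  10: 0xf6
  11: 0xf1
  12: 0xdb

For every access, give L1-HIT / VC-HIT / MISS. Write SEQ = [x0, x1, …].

  [0] addr=0xf4 blk=30 s=2: MISS | VC []
  [1] addr=0xd8 blk=27 s=3: MISS | VC []
  [2] addr=0xf0 blk=30 s=2: L1-HIT | VC []
  [3] addr=0xde blk=27 s=3: L1-HIT | VC []
  [4] addr=0xd0 blk=26 s=2: MISS | VC [30]
  [5] addr=0xd3 blk=26 s=2: L1-HIT | VC [30]
  [6] addr=0xd5 blk=26 s=2: L1-HIT | VC [30]
  [7] addr=0xf1 blk=30 s=2: VC-HIT | VC [26]
  [8] addr=0xf4 blk=30 s=2: L1-HIT | VC [26]
  [9] addr=0x7a blk=15 s=3: MISS | VC [26, 27]
  [10] addr=0xf6 blk=30 s=2: L1-HIT | VC [26, 27]
  [11] addr=0xf1 blk=30 s=2: L1-HIT | VC [26, 27]
  [12] addr=0xdb blk=27 s=3: VC-HIT | VC [26, 15]

SEQ = [MISS, MISS, L1-HIT, L1-HIT, MISS, L1-HIT, L1-HIT, VC-HIT, L1-HIT, MISS, L1-HIT, L1-HIT, VC-HIT]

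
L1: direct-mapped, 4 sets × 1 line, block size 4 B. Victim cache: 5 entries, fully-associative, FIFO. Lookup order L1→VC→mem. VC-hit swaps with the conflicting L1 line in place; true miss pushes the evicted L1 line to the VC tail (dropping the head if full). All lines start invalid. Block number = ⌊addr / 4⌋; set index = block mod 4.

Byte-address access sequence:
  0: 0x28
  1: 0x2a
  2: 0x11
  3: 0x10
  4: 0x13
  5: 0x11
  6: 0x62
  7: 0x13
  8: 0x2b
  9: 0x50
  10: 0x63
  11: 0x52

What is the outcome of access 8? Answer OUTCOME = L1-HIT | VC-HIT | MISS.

  [0] addr=0x28 blk=10 s=2: MISS | VC []
  [1] addr=0x2a blk=10 s=2: L1-HIT | VC []
  [2] addr=0x11 blk=4 s=0: MISS | VC []
  [3] addr=0x10 blk=4 s=0: L1-HIT | VC []
  [4] addr=0x13 blk=4 s=0: L1-HIT | VC []
  [5] addr=0x11 blk=4 s=0: L1-HIT | VC []
  [6] addr=0x62 blk=24 s=0: MISS | VC [4]
  [7] addr=0x13 blk=4 s=0: VC-HIT | VC [24]
  [8] addr=0x2b blk=10 s=2: L1-HIT | VC [24]
  [9] addr=0x50 blk=20 s=0: MISS | VC [24, 4]
  [10] addr=0x63 blk=24 s=0: VC-HIT | VC [20, 4]
  [11] addr=0x52 blk=20 s=0: VC-HIT | VC [24, 4]

OUTCOME = L1-HIT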